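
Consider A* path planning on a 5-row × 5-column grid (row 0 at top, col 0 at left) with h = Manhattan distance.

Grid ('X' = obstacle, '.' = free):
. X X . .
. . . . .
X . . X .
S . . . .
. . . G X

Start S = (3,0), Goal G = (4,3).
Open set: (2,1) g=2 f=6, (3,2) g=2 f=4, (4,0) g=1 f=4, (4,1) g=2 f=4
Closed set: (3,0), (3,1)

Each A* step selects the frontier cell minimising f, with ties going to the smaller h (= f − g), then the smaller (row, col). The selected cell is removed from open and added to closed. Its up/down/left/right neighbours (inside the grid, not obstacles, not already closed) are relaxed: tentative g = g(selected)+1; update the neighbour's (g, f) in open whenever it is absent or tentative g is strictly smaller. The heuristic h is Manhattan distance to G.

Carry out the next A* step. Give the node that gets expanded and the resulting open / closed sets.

expanded=(3,2); open=[(2,1) g=2 f=6, (2,2) g=3 f=6, (3,3) g=3 f=4, (4,0) g=1 f=4, (4,1) g=2 f=4, (4,2) g=3 f=4]; closed=[(3,0), (3,1), (3,2)]

step 1: expand (3,2) (f=4, h=2) → closed; open now [(2,1) g=2 f=6, (2,2) g=3 f=6, (3,3) g=3 f=4, (4,0) g=1 f=4, (4,1) g=2 f=4, (4,2) g=3 f=4]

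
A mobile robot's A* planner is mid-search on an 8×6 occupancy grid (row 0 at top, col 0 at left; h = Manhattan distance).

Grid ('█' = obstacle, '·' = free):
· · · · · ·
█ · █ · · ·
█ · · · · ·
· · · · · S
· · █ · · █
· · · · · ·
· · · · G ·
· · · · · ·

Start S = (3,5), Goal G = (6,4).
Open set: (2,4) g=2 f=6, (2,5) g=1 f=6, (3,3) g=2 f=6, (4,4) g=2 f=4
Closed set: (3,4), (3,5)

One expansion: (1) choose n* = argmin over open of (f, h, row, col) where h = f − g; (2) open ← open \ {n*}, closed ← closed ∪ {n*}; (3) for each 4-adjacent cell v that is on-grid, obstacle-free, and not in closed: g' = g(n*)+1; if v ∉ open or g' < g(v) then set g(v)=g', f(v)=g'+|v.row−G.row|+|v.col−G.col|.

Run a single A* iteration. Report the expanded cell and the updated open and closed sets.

expanded=(4,4); open=[(2,4) g=2 f=6, (2,5) g=1 f=6, (3,3) g=2 f=6, (4,3) g=3 f=6, (5,4) g=3 f=4]; closed=[(3,4), (3,5), (4,4)]

step 1: expand (4,4) (f=4, h=2) → closed; open now [(2,4) g=2 f=6, (2,5) g=1 f=6, (3,3) g=2 f=6, (4,3) g=3 f=6, (5,4) g=3 f=4]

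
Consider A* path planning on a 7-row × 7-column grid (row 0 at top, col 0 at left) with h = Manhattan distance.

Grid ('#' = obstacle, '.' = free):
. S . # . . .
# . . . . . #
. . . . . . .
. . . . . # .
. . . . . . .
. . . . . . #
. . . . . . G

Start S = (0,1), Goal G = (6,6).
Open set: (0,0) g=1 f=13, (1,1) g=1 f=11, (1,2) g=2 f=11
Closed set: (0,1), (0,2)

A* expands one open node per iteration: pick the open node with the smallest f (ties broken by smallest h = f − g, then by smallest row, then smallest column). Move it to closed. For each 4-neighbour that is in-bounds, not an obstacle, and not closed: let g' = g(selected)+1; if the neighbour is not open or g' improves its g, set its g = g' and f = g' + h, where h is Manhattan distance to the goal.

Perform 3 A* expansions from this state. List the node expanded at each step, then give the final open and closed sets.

order=[(1,2) → (1,3) → (1,4)]; open=[(0,0) g=1 f=13, (0,4) g=5 f=13, (1,1) g=1 f=11, (1,5) g=5 f=11, (2,2) g=3 f=11, (2,3) g=4 f=11, (2,4) g=5 f=11]; closed=[(0,1), (0,2), (1,2), (1,3), (1,4)]

step 1: expand (1,2) (f=11, h=9) → closed; open now [(0,0) g=1 f=13, (1,1) g=1 f=11, (1,3) g=3 f=11, (2,2) g=3 f=11]
step 2: expand (1,3) (f=11, h=8) → closed; open now [(0,0) g=1 f=13, (1,1) g=1 f=11, (1,4) g=4 f=11, (2,2) g=3 f=11, (2,3) g=4 f=11]
step 3: expand (1,4) (f=11, h=7) → closed; open now [(0,0) g=1 f=13, (0,4) g=5 f=13, (1,1) g=1 f=11, (1,5) g=5 f=11, (2,2) g=3 f=11, (2,3) g=4 f=11, (2,4) g=5 f=11]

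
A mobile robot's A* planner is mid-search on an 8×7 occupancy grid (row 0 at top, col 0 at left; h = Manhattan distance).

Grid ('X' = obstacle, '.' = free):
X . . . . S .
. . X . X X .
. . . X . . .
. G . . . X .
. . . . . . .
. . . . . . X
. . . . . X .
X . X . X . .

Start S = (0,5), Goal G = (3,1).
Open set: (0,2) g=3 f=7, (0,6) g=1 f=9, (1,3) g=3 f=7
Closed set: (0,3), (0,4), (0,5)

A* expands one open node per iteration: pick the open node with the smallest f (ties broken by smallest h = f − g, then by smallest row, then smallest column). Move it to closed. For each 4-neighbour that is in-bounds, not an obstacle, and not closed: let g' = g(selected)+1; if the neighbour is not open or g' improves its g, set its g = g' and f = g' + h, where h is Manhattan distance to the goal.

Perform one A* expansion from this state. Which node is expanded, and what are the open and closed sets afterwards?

step 1: expand (0,2) (f=7, h=4) → closed; open now [(0,1) g=4 f=7, (0,6) g=1 f=9, (1,3) g=3 f=7]

expanded=(0,2); open=[(0,1) g=4 f=7, (0,6) g=1 f=9, (1,3) g=3 f=7]; closed=[(0,2), (0,3), (0,4), (0,5)]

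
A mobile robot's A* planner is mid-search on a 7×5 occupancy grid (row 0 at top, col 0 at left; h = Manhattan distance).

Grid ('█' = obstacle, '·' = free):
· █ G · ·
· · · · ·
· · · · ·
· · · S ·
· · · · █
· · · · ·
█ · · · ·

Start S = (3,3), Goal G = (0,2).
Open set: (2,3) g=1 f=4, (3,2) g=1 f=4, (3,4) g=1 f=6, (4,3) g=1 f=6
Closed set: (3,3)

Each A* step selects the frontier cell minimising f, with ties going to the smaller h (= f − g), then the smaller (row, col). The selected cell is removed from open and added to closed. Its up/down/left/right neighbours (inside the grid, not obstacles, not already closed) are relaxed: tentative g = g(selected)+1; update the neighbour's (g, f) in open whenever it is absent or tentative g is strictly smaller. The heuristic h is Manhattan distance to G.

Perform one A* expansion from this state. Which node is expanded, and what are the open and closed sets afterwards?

expanded=(2,3); open=[(1,3) g=2 f=4, (2,2) g=2 f=4, (2,4) g=2 f=6, (3,2) g=1 f=4, (3,4) g=1 f=6, (4,3) g=1 f=6]; closed=[(2,3), (3,3)]

step 1: expand (2,3) (f=4, h=3) → closed; open now [(1,3) g=2 f=4, (2,2) g=2 f=4, (2,4) g=2 f=6, (3,2) g=1 f=4, (3,4) g=1 f=6, (4,3) g=1 f=6]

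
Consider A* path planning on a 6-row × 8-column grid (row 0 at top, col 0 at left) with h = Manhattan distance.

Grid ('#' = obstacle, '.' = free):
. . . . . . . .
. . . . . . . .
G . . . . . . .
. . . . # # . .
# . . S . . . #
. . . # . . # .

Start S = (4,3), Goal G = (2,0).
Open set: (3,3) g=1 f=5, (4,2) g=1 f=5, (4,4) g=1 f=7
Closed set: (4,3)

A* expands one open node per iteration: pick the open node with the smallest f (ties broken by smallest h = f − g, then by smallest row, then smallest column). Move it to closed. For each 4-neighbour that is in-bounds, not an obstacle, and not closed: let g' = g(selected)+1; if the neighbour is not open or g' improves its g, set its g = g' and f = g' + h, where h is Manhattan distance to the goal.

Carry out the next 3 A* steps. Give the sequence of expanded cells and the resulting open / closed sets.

order=[(3,3) → (2,3) → (2,2)]; open=[(1,2) g=4 f=7, (1,3) g=3 f=7, (2,1) g=4 f=5, (2,4) g=3 f=7, (3,2) g=2 f=5, (4,2) g=1 f=5, (4,4) g=1 f=7]; closed=[(2,2), (2,3), (3,3), (4,3)]

step 1: expand (3,3) (f=5, h=4) → closed; open now [(2,3) g=2 f=5, (3,2) g=2 f=5, (4,2) g=1 f=5, (4,4) g=1 f=7]
step 2: expand (2,3) (f=5, h=3) → closed; open now [(1,3) g=3 f=7, (2,2) g=3 f=5, (2,4) g=3 f=7, (3,2) g=2 f=5, (4,2) g=1 f=5, (4,4) g=1 f=7]
step 3: expand (2,2) (f=5, h=2) → closed; open now [(1,2) g=4 f=7, (1,3) g=3 f=7, (2,1) g=4 f=5, (2,4) g=3 f=7, (3,2) g=2 f=5, (4,2) g=1 f=5, (4,4) g=1 f=7]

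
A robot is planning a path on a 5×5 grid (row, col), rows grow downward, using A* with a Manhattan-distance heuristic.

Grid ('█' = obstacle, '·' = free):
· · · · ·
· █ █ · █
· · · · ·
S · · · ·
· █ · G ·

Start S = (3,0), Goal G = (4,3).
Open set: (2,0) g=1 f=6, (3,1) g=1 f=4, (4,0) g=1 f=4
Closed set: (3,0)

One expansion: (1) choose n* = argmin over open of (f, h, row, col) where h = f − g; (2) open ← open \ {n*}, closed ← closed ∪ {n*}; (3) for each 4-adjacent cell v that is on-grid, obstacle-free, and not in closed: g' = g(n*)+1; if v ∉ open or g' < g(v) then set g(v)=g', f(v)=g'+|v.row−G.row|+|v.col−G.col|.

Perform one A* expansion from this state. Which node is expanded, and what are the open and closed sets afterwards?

step 1: expand (3,1) (f=4, h=3) → closed; open now [(2,0) g=1 f=6, (2,1) g=2 f=6, (3,2) g=2 f=4, (4,0) g=1 f=4]

expanded=(3,1); open=[(2,0) g=1 f=6, (2,1) g=2 f=6, (3,2) g=2 f=4, (4,0) g=1 f=4]; closed=[(3,0), (3,1)]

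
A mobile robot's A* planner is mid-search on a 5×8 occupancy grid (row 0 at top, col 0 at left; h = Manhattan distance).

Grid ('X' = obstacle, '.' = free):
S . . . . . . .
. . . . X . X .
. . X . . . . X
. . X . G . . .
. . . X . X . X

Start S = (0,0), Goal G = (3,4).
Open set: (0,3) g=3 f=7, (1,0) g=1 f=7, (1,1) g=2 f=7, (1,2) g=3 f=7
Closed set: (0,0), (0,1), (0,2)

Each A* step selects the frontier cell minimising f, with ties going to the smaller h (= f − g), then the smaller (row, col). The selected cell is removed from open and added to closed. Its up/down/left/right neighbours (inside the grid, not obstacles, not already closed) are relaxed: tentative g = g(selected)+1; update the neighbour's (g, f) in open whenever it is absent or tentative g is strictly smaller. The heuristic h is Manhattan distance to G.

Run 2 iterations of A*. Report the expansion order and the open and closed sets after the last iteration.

step 1: expand (0,3) (f=7, h=4) → closed; open now [(0,4) g=4 f=7, (1,0) g=1 f=7, (1,1) g=2 f=7, (1,2) g=3 f=7, (1,3) g=4 f=7]
step 2: expand (0,4) (f=7, h=3) → closed; open now [(0,5) g=5 f=9, (1,0) g=1 f=7, (1,1) g=2 f=7, (1,2) g=3 f=7, (1,3) g=4 f=7]

order=[(0,3) → (0,4)]; open=[(0,5) g=5 f=9, (1,0) g=1 f=7, (1,1) g=2 f=7, (1,2) g=3 f=7, (1,3) g=4 f=7]; closed=[(0,0), (0,1), (0,2), (0,3), (0,4)]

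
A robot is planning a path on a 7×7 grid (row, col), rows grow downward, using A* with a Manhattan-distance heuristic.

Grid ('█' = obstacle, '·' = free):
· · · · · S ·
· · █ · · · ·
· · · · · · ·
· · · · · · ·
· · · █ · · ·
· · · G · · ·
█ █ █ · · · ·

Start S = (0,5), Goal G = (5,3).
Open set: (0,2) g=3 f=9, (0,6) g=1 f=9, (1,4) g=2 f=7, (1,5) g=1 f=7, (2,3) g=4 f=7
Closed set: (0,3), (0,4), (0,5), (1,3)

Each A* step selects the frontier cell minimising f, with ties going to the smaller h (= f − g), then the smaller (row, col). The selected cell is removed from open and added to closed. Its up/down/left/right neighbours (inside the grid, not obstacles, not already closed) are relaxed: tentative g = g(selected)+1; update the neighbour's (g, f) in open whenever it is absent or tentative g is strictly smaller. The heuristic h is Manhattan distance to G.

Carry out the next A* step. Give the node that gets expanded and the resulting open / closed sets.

expanded=(2,3); open=[(0,2) g=3 f=9, (0,6) g=1 f=9, (1,4) g=2 f=7, (1,5) g=1 f=7, (2,2) g=5 f=9, (2,4) g=5 f=9, (3,3) g=5 f=7]; closed=[(0,3), (0,4), (0,5), (1,3), (2,3)]

step 1: expand (2,3) (f=7, h=3) → closed; open now [(0,2) g=3 f=9, (0,6) g=1 f=9, (1,4) g=2 f=7, (1,5) g=1 f=7, (2,2) g=5 f=9, (2,4) g=5 f=9, (3,3) g=5 f=7]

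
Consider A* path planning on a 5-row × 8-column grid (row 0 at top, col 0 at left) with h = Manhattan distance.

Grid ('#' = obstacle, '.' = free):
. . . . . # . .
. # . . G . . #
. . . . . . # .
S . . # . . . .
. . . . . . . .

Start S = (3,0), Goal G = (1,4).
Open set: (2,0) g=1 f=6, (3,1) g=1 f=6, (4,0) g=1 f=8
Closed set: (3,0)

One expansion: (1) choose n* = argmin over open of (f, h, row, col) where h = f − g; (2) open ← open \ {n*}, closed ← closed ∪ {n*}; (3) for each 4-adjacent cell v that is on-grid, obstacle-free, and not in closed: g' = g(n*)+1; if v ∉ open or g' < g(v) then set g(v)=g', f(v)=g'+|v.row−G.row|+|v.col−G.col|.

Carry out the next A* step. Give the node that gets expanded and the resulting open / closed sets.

step 1: expand (2,0) (f=6, h=5) → closed; open now [(1,0) g=2 f=6, (2,1) g=2 f=6, (3,1) g=1 f=6, (4,0) g=1 f=8]

expanded=(2,0); open=[(1,0) g=2 f=6, (2,1) g=2 f=6, (3,1) g=1 f=6, (4,0) g=1 f=8]; closed=[(2,0), (3,0)]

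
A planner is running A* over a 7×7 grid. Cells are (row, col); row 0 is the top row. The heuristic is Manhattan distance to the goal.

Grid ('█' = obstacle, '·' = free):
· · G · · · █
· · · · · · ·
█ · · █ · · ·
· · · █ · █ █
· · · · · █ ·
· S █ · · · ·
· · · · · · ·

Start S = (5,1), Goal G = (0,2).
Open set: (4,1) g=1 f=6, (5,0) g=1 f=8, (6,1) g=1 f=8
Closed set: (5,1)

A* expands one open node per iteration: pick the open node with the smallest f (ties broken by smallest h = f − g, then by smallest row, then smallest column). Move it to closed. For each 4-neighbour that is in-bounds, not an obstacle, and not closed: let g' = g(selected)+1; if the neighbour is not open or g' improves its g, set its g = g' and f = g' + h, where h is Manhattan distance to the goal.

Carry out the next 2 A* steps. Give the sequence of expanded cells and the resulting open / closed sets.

step 1: expand (4,1) (f=6, h=5) → closed; open now [(3,1) g=2 f=6, (4,0) g=2 f=8, (4,2) g=2 f=6, (5,0) g=1 f=8, (6,1) g=1 f=8]
step 2: expand (3,1) (f=6, h=4) → closed; open now [(2,1) g=3 f=6, (3,0) g=3 f=8, (3,2) g=3 f=6, (4,0) g=2 f=8, (4,2) g=2 f=6, (5,0) g=1 f=8, (6,1) g=1 f=8]

order=[(4,1) → (3,1)]; open=[(2,1) g=3 f=6, (3,0) g=3 f=8, (3,2) g=3 f=6, (4,0) g=2 f=8, (4,2) g=2 f=6, (5,0) g=1 f=8, (6,1) g=1 f=8]; closed=[(3,1), (4,1), (5,1)]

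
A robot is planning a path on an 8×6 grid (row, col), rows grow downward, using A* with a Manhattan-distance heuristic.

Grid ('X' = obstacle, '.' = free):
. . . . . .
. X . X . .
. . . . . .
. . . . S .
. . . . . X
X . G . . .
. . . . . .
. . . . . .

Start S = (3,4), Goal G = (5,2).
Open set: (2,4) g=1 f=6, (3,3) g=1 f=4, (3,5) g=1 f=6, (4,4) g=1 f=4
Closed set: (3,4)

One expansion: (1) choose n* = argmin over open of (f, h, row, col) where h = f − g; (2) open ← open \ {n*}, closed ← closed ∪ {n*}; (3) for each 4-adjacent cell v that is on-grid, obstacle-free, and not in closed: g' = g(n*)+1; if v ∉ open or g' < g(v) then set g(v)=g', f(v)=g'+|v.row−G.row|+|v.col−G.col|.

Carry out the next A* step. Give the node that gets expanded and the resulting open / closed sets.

step 1: expand (3,3) (f=4, h=3) → closed; open now [(2,3) g=2 f=6, (2,4) g=1 f=6, (3,2) g=2 f=4, (3,5) g=1 f=6, (4,3) g=2 f=4, (4,4) g=1 f=4]

expanded=(3,3); open=[(2,3) g=2 f=6, (2,4) g=1 f=6, (3,2) g=2 f=4, (3,5) g=1 f=6, (4,3) g=2 f=4, (4,4) g=1 f=4]; closed=[(3,3), (3,4)]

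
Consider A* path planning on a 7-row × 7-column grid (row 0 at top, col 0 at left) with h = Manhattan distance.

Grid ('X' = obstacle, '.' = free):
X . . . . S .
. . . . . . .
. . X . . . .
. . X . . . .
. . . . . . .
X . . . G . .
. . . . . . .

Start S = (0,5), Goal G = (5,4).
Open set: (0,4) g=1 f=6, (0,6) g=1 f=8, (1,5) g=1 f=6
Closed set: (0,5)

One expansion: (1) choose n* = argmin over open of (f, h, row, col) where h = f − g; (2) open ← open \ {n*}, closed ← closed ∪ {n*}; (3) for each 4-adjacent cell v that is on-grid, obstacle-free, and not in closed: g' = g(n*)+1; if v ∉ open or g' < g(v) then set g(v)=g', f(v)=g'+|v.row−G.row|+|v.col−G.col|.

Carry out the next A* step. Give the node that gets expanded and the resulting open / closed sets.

expanded=(0,4); open=[(0,3) g=2 f=8, (0,6) g=1 f=8, (1,4) g=2 f=6, (1,5) g=1 f=6]; closed=[(0,4), (0,5)]

step 1: expand (0,4) (f=6, h=5) → closed; open now [(0,3) g=2 f=8, (0,6) g=1 f=8, (1,4) g=2 f=6, (1,5) g=1 f=6]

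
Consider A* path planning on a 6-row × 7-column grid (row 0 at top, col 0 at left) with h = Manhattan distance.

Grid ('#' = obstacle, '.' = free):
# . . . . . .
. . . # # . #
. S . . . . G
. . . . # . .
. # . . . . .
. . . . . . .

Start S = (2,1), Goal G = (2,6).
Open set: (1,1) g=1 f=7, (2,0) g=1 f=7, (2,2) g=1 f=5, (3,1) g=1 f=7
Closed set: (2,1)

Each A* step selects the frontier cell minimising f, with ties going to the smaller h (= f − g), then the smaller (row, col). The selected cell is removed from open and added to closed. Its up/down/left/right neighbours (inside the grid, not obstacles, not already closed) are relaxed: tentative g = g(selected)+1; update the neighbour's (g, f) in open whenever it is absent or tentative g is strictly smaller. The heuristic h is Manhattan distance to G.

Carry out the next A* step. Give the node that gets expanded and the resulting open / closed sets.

expanded=(2,2); open=[(1,1) g=1 f=7, (1,2) g=2 f=7, (2,0) g=1 f=7, (2,3) g=2 f=5, (3,1) g=1 f=7, (3,2) g=2 f=7]; closed=[(2,1), (2,2)]

step 1: expand (2,2) (f=5, h=4) → closed; open now [(1,1) g=1 f=7, (1,2) g=2 f=7, (2,0) g=1 f=7, (2,3) g=2 f=5, (3,1) g=1 f=7, (3,2) g=2 f=7]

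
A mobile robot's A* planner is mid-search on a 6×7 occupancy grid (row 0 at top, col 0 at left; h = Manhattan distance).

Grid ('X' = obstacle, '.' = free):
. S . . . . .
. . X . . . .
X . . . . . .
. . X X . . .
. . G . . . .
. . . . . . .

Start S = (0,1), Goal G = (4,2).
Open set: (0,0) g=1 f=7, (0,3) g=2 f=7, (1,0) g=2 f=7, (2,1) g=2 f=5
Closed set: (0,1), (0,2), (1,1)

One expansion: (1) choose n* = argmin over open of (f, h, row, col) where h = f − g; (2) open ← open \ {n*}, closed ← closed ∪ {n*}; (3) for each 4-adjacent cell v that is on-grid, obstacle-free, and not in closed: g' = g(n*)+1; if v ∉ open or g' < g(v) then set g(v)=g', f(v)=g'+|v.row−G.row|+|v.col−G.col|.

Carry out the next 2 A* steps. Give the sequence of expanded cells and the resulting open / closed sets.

order=[(2,1) → (2,2)]; open=[(0,0) g=1 f=7, (0,3) g=2 f=7, (1,0) g=2 f=7, (2,3) g=4 f=7, (3,1) g=3 f=5]; closed=[(0,1), (0,2), (1,1), (2,1), (2,2)]

step 1: expand (2,1) (f=5, h=3) → closed; open now [(0,0) g=1 f=7, (0,3) g=2 f=7, (1,0) g=2 f=7, (2,2) g=3 f=5, (3,1) g=3 f=5]
step 2: expand (2,2) (f=5, h=2) → closed; open now [(0,0) g=1 f=7, (0,3) g=2 f=7, (1,0) g=2 f=7, (2,3) g=4 f=7, (3,1) g=3 f=5]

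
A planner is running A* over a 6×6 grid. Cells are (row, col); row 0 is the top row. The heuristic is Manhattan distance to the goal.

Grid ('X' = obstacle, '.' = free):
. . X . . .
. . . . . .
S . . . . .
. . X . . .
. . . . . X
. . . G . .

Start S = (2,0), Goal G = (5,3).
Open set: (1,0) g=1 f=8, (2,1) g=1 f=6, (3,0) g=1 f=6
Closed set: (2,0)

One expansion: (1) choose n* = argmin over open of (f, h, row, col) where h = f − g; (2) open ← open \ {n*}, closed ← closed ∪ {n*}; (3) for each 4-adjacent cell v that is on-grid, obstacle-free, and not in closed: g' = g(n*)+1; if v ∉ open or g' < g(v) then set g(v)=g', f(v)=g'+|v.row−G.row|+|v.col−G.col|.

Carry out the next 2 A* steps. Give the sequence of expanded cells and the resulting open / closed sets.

order=[(2,1) → (2,2)]; open=[(1,0) g=1 f=8, (1,1) g=2 f=8, (1,2) g=3 f=8, (2,3) g=3 f=6, (3,0) g=1 f=6, (3,1) g=2 f=6]; closed=[(2,0), (2,1), (2,2)]

step 1: expand (2,1) (f=6, h=5) → closed; open now [(1,0) g=1 f=8, (1,1) g=2 f=8, (2,2) g=2 f=6, (3,0) g=1 f=6, (3,1) g=2 f=6]
step 2: expand (2,2) (f=6, h=4) → closed; open now [(1,0) g=1 f=8, (1,1) g=2 f=8, (1,2) g=3 f=8, (2,3) g=3 f=6, (3,0) g=1 f=6, (3,1) g=2 f=6]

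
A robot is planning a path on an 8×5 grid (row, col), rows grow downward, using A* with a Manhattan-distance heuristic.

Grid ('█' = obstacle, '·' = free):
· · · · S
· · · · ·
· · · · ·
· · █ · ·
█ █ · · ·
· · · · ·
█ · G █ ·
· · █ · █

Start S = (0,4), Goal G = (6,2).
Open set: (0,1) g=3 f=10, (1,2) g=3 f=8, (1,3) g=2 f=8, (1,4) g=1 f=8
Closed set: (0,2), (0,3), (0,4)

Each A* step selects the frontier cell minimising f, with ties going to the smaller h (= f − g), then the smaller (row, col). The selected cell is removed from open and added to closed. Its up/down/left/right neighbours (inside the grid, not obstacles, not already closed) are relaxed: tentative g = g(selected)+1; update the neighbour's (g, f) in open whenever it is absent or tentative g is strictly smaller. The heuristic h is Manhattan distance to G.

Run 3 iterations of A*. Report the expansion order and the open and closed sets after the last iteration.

order=[(1,2) → (2,2) → (1,3)]; open=[(0,1) g=3 f=10, (1,1) g=4 f=10, (1,4) g=1 f=8, (2,1) g=5 f=10, (2,3) g=3 f=8]; closed=[(0,2), (0,3), (0,4), (1,2), (1,3), (2,2)]

step 1: expand (1,2) (f=8, h=5) → closed; open now [(0,1) g=3 f=10, (1,1) g=4 f=10, (1,3) g=2 f=8, (1,4) g=1 f=8, (2,2) g=4 f=8]
step 2: expand (2,2) (f=8, h=4) → closed; open now [(0,1) g=3 f=10, (1,1) g=4 f=10, (1,3) g=2 f=8, (1,4) g=1 f=8, (2,1) g=5 f=10, (2,3) g=5 f=10]
step 3: expand (1,3) (f=8, h=6) → closed; open now [(0,1) g=3 f=10, (1,1) g=4 f=10, (1,4) g=1 f=8, (2,1) g=5 f=10, (2,3) g=3 f=8]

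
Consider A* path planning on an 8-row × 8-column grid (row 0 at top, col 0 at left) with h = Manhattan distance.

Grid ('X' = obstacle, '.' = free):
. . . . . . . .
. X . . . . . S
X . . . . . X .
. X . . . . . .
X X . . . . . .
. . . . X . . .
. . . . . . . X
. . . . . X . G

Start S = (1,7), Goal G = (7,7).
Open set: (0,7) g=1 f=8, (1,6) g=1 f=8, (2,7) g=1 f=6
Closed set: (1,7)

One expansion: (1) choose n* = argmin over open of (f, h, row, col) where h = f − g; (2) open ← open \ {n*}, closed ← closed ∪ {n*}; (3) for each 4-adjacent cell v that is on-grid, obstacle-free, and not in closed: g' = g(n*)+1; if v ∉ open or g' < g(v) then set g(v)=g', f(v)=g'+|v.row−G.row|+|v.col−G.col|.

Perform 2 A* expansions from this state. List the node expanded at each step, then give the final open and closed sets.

order=[(2,7) → (3,7)]; open=[(0,7) g=1 f=8, (1,6) g=1 f=8, (3,6) g=3 f=8, (4,7) g=3 f=6]; closed=[(1,7), (2,7), (3,7)]

step 1: expand (2,7) (f=6, h=5) → closed; open now [(0,7) g=1 f=8, (1,6) g=1 f=8, (3,7) g=2 f=6]
step 2: expand (3,7) (f=6, h=4) → closed; open now [(0,7) g=1 f=8, (1,6) g=1 f=8, (3,6) g=3 f=8, (4,7) g=3 f=6]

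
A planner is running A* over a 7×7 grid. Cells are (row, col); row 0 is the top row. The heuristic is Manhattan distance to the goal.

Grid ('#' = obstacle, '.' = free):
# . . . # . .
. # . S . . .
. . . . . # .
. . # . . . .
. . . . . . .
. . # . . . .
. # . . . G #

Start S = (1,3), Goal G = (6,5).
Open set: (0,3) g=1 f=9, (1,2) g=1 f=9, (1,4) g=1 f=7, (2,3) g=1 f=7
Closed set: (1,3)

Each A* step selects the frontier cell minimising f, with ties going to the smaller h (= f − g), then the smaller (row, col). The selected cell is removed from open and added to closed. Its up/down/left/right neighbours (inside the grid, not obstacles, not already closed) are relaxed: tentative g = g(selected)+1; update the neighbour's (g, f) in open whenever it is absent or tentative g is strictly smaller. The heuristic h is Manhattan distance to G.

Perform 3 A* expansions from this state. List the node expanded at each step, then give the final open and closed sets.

step 1: expand (1,4) (f=7, h=6) → closed; open now [(0,3) g=1 f=9, (1,2) g=1 f=9, (1,5) g=2 f=7, (2,3) g=1 f=7, (2,4) g=2 f=7]
step 2: expand (1,5) (f=7, h=5) → closed; open now [(0,3) g=1 f=9, (0,5) g=3 f=9, (1,2) g=1 f=9, (1,6) g=3 f=9, (2,3) g=1 f=7, (2,4) g=2 f=7]
step 3: expand (2,4) (f=7, h=5) → closed; open now [(0,3) g=1 f=9, (0,5) g=3 f=9, (1,2) g=1 f=9, (1,6) g=3 f=9, (2,3) g=1 f=7, (3,4) g=3 f=7]

order=[(1,4) → (1,5) → (2,4)]; open=[(0,3) g=1 f=9, (0,5) g=3 f=9, (1,2) g=1 f=9, (1,6) g=3 f=9, (2,3) g=1 f=7, (3,4) g=3 f=7]; closed=[(1,3), (1,4), (1,5), (2,4)]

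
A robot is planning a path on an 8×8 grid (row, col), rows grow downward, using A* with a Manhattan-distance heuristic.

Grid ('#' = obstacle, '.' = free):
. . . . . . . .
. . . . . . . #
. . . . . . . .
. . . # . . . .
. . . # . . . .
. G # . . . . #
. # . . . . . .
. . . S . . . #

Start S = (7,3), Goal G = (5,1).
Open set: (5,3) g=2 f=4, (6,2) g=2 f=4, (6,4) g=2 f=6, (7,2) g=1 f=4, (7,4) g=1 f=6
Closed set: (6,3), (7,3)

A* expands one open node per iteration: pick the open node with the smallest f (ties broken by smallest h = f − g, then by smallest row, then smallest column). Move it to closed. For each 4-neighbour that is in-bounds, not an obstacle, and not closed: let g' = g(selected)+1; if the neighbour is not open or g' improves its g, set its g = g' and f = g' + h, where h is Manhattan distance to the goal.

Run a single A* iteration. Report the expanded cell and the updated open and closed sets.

expanded=(5,3); open=[(5,4) g=3 f=6, (6,2) g=2 f=4, (6,4) g=2 f=6, (7,2) g=1 f=4, (7,4) g=1 f=6]; closed=[(5,3), (6,3), (7,3)]

step 1: expand (5,3) (f=4, h=2) → closed; open now [(5,4) g=3 f=6, (6,2) g=2 f=4, (6,4) g=2 f=6, (7,2) g=1 f=4, (7,4) g=1 f=6]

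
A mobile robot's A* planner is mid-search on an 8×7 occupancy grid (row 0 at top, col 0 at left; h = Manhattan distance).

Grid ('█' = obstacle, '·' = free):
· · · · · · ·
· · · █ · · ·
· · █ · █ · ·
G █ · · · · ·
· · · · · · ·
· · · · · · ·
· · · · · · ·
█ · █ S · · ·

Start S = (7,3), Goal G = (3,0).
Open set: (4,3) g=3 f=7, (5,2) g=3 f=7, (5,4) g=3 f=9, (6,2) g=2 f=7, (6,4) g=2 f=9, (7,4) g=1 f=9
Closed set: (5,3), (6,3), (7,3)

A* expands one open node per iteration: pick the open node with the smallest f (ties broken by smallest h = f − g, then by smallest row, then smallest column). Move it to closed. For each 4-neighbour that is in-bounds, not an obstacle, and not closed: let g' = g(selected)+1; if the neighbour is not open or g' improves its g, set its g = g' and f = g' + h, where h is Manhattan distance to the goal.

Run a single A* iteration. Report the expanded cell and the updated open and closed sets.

expanded=(4,3); open=[(3,3) g=4 f=7, (4,2) g=4 f=7, (4,4) g=4 f=9, (5,2) g=3 f=7, (5,4) g=3 f=9, (6,2) g=2 f=7, (6,4) g=2 f=9, (7,4) g=1 f=9]; closed=[(4,3), (5,3), (6,3), (7,3)]

step 1: expand (4,3) (f=7, h=4) → closed; open now [(3,3) g=4 f=7, (4,2) g=4 f=7, (4,4) g=4 f=9, (5,2) g=3 f=7, (5,4) g=3 f=9, (6,2) g=2 f=7, (6,4) g=2 f=9, (7,4) g=1 f=9]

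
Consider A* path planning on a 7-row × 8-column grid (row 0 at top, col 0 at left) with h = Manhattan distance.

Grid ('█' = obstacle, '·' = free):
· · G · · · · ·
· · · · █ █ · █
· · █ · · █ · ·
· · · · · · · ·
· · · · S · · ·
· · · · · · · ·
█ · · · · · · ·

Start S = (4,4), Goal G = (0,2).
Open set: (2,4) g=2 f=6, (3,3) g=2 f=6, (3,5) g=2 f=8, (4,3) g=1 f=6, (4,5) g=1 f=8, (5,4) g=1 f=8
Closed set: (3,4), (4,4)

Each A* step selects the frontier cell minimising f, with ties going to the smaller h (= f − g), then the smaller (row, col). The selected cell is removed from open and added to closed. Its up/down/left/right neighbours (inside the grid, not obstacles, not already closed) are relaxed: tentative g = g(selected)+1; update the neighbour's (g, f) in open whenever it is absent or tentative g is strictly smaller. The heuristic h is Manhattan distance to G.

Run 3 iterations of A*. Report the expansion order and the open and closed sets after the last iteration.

step 1: expand (2,4) (f=6, h=4) → closed; open now [(2,3) g=3 f=6, (3,3) g=2 f=6, (3,5) g=2 f=8, (4,3) g=1 f=6, (4,5) g=1 f=8, (5,4) g=1 f=8]
step 2: expand (2,3) (f=6, h=3) → closed; open now [(1,3) g=4 f=6, (3,3) g=2 f=6, (3,5) g=2 f=8, (4,3) g=1 f=6, (4,5) g=1 f=8, (5,4) g=1 f=8]
step 3: expand (1,3) (f=6, h=2) → closed; open now [(0,3) g=5 f=6, (1,2) g=5 f=6, (3,3) g=2 f=6, (3,5) g=2 f=8, (4,3) g=1 f=6, (4,5) g=1 f=8, (5,4) g=1 f=8]

order=[(2,4) → (2,3) → (1,3)]; open=[(0,3) g=5 f=6, (1,2) g=5 f=6, (3,3) g=2 f=6, (3,5) g=2 f=8, (4,3) g=1 f=6, (4,5) g=1 f=8, (5,4) g=1 f=8]; closed=[(1,3), (2,3), (2,4), (3,4), (4,4)]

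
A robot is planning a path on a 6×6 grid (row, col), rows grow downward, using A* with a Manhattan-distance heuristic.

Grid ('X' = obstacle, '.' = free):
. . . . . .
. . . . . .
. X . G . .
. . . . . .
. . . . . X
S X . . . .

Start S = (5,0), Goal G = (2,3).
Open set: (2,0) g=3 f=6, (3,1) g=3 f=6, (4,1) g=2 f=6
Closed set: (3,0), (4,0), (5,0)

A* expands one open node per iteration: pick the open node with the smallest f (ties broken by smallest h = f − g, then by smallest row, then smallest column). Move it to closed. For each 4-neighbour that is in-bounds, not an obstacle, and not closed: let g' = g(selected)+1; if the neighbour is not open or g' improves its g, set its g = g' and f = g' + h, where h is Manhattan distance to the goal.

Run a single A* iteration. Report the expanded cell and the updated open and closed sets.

step 1: expand (2,0) (f=6, h=3) → closed; open now [(1,0) g=4 f=8, (3,1) g=3 f=6, (4,1) g=2 f=6]

expanded=(2,0); open=[(1,0) g=4 f=8, (3,1) g=3 f=6, (4,1) g=2 f=6]; closed=[(2,0), (3,0), (4,0), (5,0)]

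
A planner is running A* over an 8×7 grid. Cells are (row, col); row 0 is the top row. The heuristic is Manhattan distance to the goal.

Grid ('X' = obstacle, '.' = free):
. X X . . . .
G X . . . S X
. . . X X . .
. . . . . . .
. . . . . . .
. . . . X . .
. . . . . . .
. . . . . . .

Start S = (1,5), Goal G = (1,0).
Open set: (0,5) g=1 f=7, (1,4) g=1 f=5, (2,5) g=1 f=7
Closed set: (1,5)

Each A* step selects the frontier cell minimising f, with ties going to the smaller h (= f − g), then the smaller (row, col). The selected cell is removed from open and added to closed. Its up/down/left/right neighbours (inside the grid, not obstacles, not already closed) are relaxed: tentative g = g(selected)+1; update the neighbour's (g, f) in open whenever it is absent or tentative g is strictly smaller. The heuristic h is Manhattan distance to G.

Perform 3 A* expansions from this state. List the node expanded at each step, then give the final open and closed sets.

step 1: expand (1,4) (f=5, h=4) → closed; open now [(0,4) g=2 f=7, (0,5) g=1 f=7, (1,3) g=2 f=5, (2,5) g=1 f=7]
step 2: expand (1,3) (f=5, h=3) → closed; open now [(0,3) g=3 f=7, (0,4) g=2 f=7, (0,5) g=1 f=7, (1,2) g=3 f=5, (2,5) g=1 f=7]
step 3: expand (1,2) (f=5, h=2) → closed; open now [(0,3) g=3 f=7, (0,4) g=2 f=7, (0,5) g=1 f=7, (2,2) g=4 f=7, (2,5) g=1 f=7]

order=[(1,4) → (1,3) → (1,2)]; open=[(0,3) g=3 f=7, (0,4) g=2 f=7, (0,5) g=1 f=7, (2,2) g=4 f=7, (2,5) g=1 f=7]; closed=[(1,2), (1,3), (1,4), (1,5)]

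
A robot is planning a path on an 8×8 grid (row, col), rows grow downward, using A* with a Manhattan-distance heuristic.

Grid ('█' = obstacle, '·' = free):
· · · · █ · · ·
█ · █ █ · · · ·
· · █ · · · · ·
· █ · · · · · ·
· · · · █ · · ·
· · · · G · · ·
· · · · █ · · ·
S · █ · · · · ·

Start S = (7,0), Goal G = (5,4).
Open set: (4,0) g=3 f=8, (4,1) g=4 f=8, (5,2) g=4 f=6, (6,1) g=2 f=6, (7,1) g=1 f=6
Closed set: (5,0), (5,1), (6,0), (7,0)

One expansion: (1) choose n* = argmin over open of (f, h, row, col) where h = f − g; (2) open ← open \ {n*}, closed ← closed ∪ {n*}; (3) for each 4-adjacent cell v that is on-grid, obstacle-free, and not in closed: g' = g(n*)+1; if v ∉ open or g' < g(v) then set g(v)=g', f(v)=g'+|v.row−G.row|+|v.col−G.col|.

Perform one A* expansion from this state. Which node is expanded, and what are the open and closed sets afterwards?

step 1: expand (5,2) (f=6, h=2) → closed; open now [(4,0) g=3 f=8, (4,1) g=4 f=8, (4,2) g=5 f=8, (5,3) g=5 f=6, (6,1) g=2 f=6, (6,2) g=5 f=8, (7,1) g=1 f=6]

expanded=(5,2); open=[(4,0) g=3 f=8, (4,1) g=4 f=8, (4,2) g=5 f=8, (5,3) g=5 f=6, (6,1) g=2 f=6, (6,2) g=5 f=8, (7,1) g=1 f=6]; closed=[(5,0), (5,1), (5,2), (6,0), (7,0)]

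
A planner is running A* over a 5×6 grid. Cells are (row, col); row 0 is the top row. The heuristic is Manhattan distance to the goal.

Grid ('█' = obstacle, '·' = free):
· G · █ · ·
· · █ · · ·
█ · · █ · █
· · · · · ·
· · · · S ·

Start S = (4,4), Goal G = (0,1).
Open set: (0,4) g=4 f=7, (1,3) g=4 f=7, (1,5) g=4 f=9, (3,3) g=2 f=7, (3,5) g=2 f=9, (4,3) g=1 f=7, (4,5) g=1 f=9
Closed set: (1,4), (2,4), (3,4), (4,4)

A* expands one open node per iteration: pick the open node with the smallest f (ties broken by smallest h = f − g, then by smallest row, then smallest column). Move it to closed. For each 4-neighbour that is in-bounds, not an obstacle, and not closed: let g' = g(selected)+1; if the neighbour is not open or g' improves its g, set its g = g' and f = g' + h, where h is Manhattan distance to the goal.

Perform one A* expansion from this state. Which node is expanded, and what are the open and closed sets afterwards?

expanded=(0,4); open=[(0,5) g=5 f=9, (1,3) g=4 f=7, (1,5) g=4 f=9, (3,3) g=2 f=7, (3,5) g=2 f=9, (4,3) g=1 f=7, (4,5) g=1 f=9]; closed=[(0,4), (1,4), (2,4), (3,4), (4,4)]

step 1: expand (0,4) (f=7, h=3) → closed; open now [(0,5) g=5 f=9, (1,3) g=4 f=7, (1,5) g=4 f=9, (3,3) g=2 f=7, (3,5) g=2 f=9, (4,3) g=1 f=7, (4,5) g=1 f=9]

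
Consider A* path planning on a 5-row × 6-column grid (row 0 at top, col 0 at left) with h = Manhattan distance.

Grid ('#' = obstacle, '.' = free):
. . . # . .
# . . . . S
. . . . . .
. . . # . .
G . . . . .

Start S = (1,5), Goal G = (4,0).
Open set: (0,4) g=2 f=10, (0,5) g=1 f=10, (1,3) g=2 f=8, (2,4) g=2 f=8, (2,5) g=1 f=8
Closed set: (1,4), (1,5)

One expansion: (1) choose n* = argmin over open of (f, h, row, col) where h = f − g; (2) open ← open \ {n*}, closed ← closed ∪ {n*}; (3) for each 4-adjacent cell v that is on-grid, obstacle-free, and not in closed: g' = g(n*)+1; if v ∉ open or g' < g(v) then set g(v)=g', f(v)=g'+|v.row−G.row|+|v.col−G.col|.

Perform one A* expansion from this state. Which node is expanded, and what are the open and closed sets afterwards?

expanded=(1,3); open=[(0,4) g=2 f=10, (0,5) g=1 f=10, (1,2) g=3 f=8, (2,3) g=3 f=8, (2,4) g=2 f=8, (2,5) g=1 f=8]; closed=[(1,3), (1,4), (1,5)]

step 1: expand (1,3) (f=8, h=6) → closed; open now [(0,4) g=2 f=10, (0,5) g=1 f=10, (1,2) g=3 f=8, (2,3) g=3 f=8, (2,4) g=2 f=8, (2,5) g=1 f=8]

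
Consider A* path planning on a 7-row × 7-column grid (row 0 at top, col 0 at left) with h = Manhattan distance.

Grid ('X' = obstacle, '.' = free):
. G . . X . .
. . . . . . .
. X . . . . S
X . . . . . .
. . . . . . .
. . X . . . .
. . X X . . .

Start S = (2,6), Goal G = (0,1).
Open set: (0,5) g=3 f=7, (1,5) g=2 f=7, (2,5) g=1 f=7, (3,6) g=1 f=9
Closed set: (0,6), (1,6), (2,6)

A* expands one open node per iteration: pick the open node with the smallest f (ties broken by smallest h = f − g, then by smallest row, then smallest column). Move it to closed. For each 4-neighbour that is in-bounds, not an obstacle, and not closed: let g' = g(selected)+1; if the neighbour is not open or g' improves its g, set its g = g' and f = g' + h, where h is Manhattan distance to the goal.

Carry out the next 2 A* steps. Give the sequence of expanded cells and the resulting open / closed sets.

order=[(0,5) → (1,5)]; open=[(1,4) g=3 f=7, (2,5) g=1 f=7, (3,6) g=1 f=9]; closed=[(0,5), (0,6), (1,5), (1,6), (2,6)]

step 1: expand (0,5) (f=7, h=4) → closed; open now [(1,5) g=2 f=7, (2,5) g=1 f=7, (3,6) g=1 f=9]
step 2: expand (1,5) (f=7, h=5) → closed; open now [(1,4) g=3 f=7, (2,5) g=1 f=7, (3,6) g=1 f=9]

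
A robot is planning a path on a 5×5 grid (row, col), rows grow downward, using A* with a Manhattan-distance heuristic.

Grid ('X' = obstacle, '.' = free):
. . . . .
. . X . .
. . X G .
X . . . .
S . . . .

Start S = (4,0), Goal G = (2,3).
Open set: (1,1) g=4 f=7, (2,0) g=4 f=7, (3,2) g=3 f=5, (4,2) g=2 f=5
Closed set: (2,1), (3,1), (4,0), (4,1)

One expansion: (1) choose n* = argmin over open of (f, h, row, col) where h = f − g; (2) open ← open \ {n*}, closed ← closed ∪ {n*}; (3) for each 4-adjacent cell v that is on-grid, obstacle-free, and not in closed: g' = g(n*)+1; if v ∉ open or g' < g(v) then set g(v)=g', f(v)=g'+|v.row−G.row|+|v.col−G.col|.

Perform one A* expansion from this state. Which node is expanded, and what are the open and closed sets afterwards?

expanded=(3,2); open=[(1,1) g=4 f=7, (2,0) g=4 f=7, (3,3) g=4 f=5, (4,2) g=2 f=5]; closed=[(2,1), (3,1), (3,2), (4,0), (4,1)]

step 1: expand (3,2) (f=5, h=2) → closed; open now [(1,1) g=4 f=7, (2,0) g=4 f=7, (3,3) g=4 f=5, (4,2) g=2 f=5]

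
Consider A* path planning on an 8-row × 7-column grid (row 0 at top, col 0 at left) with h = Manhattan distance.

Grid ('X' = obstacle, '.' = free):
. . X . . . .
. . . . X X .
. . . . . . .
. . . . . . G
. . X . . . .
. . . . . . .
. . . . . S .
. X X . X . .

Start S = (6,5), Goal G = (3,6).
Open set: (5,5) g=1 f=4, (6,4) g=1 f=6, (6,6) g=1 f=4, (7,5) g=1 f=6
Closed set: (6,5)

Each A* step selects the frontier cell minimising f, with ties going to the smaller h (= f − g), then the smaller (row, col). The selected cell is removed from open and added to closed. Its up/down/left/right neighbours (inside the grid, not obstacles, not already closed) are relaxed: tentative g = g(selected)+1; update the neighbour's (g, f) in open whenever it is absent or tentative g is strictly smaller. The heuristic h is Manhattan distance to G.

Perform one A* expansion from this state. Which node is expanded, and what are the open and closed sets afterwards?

step 1: expand (5,5) (f=4, h=3) → closed; open now [(4,5) g=2 f=4, (5,4) g=2 f=6, (5,6) g=2 f=4, (6,4) g=1 f=6, (6,6) g=1 f=4, (7,5) g=1 f=6]

expanded=(5,5); open=[(4,5) g=2 f=4, (5,4) g=2 f=6, (5,6) g=2 f=4, (6,4) g=1 f=6, (6,6) g=1 f=4, (7,5) g=1 f=6]; closed=[(5,5), (6,5)]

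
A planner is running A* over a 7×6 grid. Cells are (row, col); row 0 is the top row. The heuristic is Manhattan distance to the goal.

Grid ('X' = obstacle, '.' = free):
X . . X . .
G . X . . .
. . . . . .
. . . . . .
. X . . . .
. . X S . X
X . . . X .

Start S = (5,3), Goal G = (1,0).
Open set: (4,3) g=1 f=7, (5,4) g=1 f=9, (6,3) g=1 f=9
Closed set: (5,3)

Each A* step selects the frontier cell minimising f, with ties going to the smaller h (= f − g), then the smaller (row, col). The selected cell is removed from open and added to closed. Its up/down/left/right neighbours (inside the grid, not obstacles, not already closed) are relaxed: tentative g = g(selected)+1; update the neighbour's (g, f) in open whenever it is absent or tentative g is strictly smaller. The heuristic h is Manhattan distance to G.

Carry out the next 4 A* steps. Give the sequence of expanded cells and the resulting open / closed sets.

order=[(4,3) → (3,3) → (2,3) → (1,3)]; open=[(1,4) g=5 f=9, (2,2) g=4 f=7, (2,4) g=4 f=9, (3,2) g=3 f=7, (3,4) g=3 f=9, (4,2) g=2 f=7, (4,4) g=2 f=9, (5,4) g=1 f=9, (6,3) g=1 f=9]; closed=[(1,3), (2,3), (3,3), (4,3), (5,3)]

step 1: expand (4,3) (f=7, h=6) → closed; open now [(3,3) g=2 f=7, (4,2) g=2 f=7, (4,4) g=2 f=9, (5,4) g=1 f=9, (6,3) g=1 f=9]
step 2: expand (3,3) (f=7, h=5) → closed; open now [(2,3) g=3 f=7, (3,2) g=3 f=7, (3,4) g=3 f=9, (4,2) g=2 f=7, (4,4) g=2 f=9, (5,4) g=1 f=9, (6,3) g=1 f=9]
step 3: expand (2,3) (f=7, h=4) → closed; open now [(1,3) g=4 f=7, (2,2) g=4 f=7, (2,4) g=4 f=9, (3,2) g=3 f=7, (3,4) g=3 f=9, (4,2) g=2 f=7, (4,4) g=2 f=9, (5,4) g=1 f=9, (6,3) g=1 f=9]
step 4: expand (1,3) (f=7, h=3) → closed; open now [(1,4) g=5 f=9, (2,2) g=4 f=7, (2,4) g=4 f=9, (3,2) g=3 f=7, (3,4) g=3 f=9, (4,2) g=2 f=7, (4,4) g=2 f=9, (5,4) g=1 f=9, (6,3) g=1 f=9]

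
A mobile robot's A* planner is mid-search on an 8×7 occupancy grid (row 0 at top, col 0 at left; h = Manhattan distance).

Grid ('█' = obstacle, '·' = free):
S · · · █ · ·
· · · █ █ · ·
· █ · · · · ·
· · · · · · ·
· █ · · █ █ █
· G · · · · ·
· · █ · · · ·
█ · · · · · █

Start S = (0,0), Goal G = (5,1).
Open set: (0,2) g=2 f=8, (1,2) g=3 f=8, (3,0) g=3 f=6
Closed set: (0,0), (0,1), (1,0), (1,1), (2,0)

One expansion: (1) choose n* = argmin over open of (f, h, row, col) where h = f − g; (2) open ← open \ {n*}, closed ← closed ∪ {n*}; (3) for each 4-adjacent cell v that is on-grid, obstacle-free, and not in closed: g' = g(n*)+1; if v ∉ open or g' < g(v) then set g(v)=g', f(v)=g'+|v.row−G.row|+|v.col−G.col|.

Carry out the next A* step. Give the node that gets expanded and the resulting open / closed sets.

step 1: expand (3,0) (f=6, h=3) → closed; open now [(0,2) g=2 f=8, (1,2) g=3 f=8, (3,1) g=4 f=6, (4,0) g=4 f=6]

expanded=(3,0); open=[(0,2) g=2 f=8, (1,2) g=3 f=8, (3,1) g=4 f=6, (4,0) g=4 f=6]; closed=[(0,0), (0,1), (1,0), (1,1), (2,0), (3,0)]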